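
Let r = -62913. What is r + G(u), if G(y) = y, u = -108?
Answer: -63021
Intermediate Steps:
r + G(u) = -62913 - 108 = -63021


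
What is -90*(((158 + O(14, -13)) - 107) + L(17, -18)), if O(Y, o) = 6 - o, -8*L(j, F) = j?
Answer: -24435/4 ≈ -6108.8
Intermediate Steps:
L(j, F) = -j/8
-90*(((158 + O(14, -13)) - 107) + L(17, -18)) = -90*(((158 + (6 - 1*(-13))) - 107) - 1/8*17) = -90*(((158 + (6 + 13)) - 107) - 17/8) = -90*(((158 + 19) - 107) - 17/8) = -90*((177 - 107) - 17/8) = -90*(70 - 17/8) = -90*543/8 = -24435/4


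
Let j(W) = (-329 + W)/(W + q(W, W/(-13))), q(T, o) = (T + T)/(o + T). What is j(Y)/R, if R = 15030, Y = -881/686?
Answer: -15105/606544 ≈ -0.024903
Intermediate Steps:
Y = -881/686 (Y = -881*1/686 = -881/686 ≈ -1.2843)
q(T, o) = 2*T/(T + o) (q(T, o) = (2*T)/(T + o) = 2*T/(T + o))
j(W) = (-329 + W)/(13/6 + W) (j(W) = (-329 + W)/(W + 2*W/(W + W/(-13))) = (-329 + W)/(W + 2*W/(W + W*(-1/13))) = (-329 + W)/(W + 2*W/(W - W/13)) = (-329 + W)/(W + 2*W/((12*W/13))) = (-329 + W)/(W + 2*W*(13/(12*W))) = (-329 + W)/(W + 13/6) = (-329 + W)/(13/6 + W))
j(Y)/R = (6*(-329 - 881/686)/(13 + 6*(-881/686)))/15030 = (6*(-226575/686)/(13 - 2643/343))*(1/15030) = (6*(-226575/686)/(1816/343))*(1/15030) = (6*(343/1816)*(-226575/686))*(1/15030) = -679725/1816*1/15030 = -15105/606544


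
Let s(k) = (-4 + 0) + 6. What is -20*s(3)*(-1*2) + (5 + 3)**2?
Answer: 144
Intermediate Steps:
s(k) = 2 (s(k) = -4 + 6 = 2)
-20*s(3)*(-1*2) + (5 + 3)**2 = -40*(-1*2) + (5 + 3)**2 = -40*(-2) + 8**2 = -20*(-4) + 64 = 80 + 64 = 144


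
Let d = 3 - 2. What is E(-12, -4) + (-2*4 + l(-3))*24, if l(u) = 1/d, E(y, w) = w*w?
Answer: -152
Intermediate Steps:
d = 1
E(y, w) = w²
l(u) = 1 (l(u) = 1/1 = 1)
E(-12, -4) + (-2*4 + l(-3))*24 = (-4)² + (-2*4 + 1)*24 = 16 + (-8 + 1)*24 = 16 - 7*24 = 16 - 168 = -152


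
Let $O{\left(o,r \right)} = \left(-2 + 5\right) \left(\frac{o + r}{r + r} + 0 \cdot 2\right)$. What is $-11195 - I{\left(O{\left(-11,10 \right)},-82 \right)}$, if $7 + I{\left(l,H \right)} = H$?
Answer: $-11106$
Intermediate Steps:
$O{\left(o,r \right)} = \frac{3 \left(o + r\right)}{2 r}$ ($O{\left(o,r \right)} = 3 \left(\frac{o + r}{2 r} + 0\right) = 3 \frac{o + r}{2 r} = \frac{3 \left(o + r\right)}{2 r}$)
$I{\left(l,H \right)} = -7 + H$
$-11195 - I{\left(O{\left(-11,10 \right)},-82 \right)} = -11195 - \left(-7 - 82\right) = -11195 - -89 = -11195 + 89 = -11106$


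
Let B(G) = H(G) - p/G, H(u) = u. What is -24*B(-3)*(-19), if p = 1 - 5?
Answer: -1976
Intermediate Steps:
p = -4
B(G) = G + 4/G (B(G) = G - (-4)/G = G + 4/G)
-24*B(-3)*(-19) = -24*(-3 + 4/(-3))*(-19) = -24*(-3 + 4*(-⅓))*(-19) = -24*(-3 - 4/3)*(-19) = -24*(-13/3)*(-19) = 104*(-19) = -1976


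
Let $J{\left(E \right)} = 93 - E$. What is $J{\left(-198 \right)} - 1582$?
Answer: $-1291$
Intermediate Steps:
$J{\left(-198 \right)} - 1582 = \left(93 - -198\right) - 1582 = \left(93 + 198\right) - 1582 = 291 - 1582 = -1291$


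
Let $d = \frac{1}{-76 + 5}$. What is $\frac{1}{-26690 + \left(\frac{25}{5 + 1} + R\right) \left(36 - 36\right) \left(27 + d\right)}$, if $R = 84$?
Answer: $- \frac{1}{26690} \approx -3.7467 \cdot 10^{-5}$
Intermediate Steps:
$d = - \frac{1}{71}$ ($d = \frac{1}{-71} = - \frac{1}{71} \approx -0.014085$)
$\frac{1}{-26690 + \left(\frac{25}{5 + 1} + R\right) \left(36 - 36\right) \left(27 + d\right)} = \frac{1}{-26690 + \left(\frac{25}{5 + 1} + 84\right) \left(36 - 36\right) \left(27 - \frac{1}{71}\right)} = \frac{1}{-26690 + \left(\frac{25}{6} + 84\right) 0 \cdot \frac{1916}{71}} = \frac{1}{-26690 + \left(25 \cdot \frac{1}{6} + 84\right) 0} = \frac{1}{-26690 + \left(\frac{25}{6} + 84\right) 0} = \frac{1}{-26690 + \frac{529}{6} \cdot 0} = \frac{1}{-26690 + 0} = \frac{1}{-26690} = - \frac{1}{26690}$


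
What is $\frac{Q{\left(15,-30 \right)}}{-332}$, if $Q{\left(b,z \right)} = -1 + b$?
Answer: $- \frac{7}{166} \approx -0.042169$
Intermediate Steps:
$\frac{Q{\left(15,-30 \right)}}{-332} = \frac{-1 + 15}{-332} = 14 \left(- \frac{1}{332}\right) = - \frac{7}{166}$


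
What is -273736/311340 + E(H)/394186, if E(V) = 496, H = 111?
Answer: -13468559282/15340733655 ≈ -0.87796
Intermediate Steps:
-273736/311340 + E(H)/394186 = -273736/311340 + 496/394186 = -273736*1/311340 + 496*(1/394186) = -68434/77835 + 248/197093 = -13468559282/15340733655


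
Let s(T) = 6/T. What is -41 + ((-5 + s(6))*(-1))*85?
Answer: 299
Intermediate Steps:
-41 + ((-5 + s(6))*(-1))*85 = -41 + ((-5 + 6/6)*(-1))*85 = -41 + ((-5 + 6*(1/6))*(-1))*85 = -41 + ((-5 + 1)*(-1))*85 = -41 - 4*(-1)*85 = -41 + 4*85 = -41 + 340 = 299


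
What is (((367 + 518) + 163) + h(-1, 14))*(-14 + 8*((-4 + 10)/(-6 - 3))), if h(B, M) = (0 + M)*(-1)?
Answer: -59972/3 ≈ -19991.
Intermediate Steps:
h(B, M) = -M (h(B, M) = M*(-1) = -M)
(((367 + 518) + 163) + h(-1, 14))*(-14 + 8*((-4 + 10)/(-6 - 3))) = (((367 + 518) + 163) - 1*14)*(-14 + 8*((-4 + 10)/(-6 - 3))) = ((885 + 163) - 14)*(-14 + 8*(6/(-9))) = (1048 - 14)*(-14 + 8*(6*(-1/9))) = 1034*(-14 + 8*(-2/3)) = 1034*(-14 - 16/3) = 1034*(-58/3) = -59972/3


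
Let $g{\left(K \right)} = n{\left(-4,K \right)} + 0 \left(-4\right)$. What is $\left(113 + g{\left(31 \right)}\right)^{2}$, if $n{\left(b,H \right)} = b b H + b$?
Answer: $366025$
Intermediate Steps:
$n{\left(b,H \right)} = b + H b^{2}$ ($n{\left(b,H \right)} = b^{2} H + b = H b^{2} + b = b + H b^{2}$)
$g{\left(K \right)} = -4 + 16 K$ ($g{\left(K \right)} = - 4 \left(1 + K \left(-4\right)\right) + 0 \left(-4\right) = - 4 \left(1 - 4 K\right) + 0 = \left(-4 + 16 K\right) + 0 = -4 + 16 K$)
$\left(113 + g{\left(31 \right)}\right)^{2} = \left(113 + \left(-4 + 16 \cdot 31\right)\right)^{2} = \left(113 + \left(-4 + 496\right)\right)^{2} = \left(113 + 492\right)^{2} = 605^{2} = 366025$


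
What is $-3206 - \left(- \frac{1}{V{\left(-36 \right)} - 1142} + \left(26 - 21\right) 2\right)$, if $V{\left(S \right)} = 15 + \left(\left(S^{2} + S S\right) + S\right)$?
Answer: $- \frac{4595663}{1429} \approx -3216.0$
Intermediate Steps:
$V{\left(S \right)} = 15 + S + 2 S^{2}$ ($V{\left(S \right)} = 15 + \left(\left(S^{2} + S^{2}\right) + S\right) = 15 + \left(2 S^{2} + S\right) = 15 + \left(S + 2 S^{2}\right) = 15 + S + 2 S^{2}$)
$-3206 - \left(- \frac{1}{V{\left(-36 \right)} - 1142} + \left(26 - 21\right) 2\right) = -3206 - \left(- \frac{1}{\left(15 - 36 + 2 \left(-36\right)^{2}\right) - 1142} + \left(26 - 21\right) 2\right) = -3206 + \left(\frac{1}{\left(15 - 36 + 2 \cdot 1296\right) - 1142} - 5 \cdot 2\right) = -3206 + \left(\frac{1}{\left(15 - 36 + 2592\right) - 1142} - 10\right) = -3206 - \left(10 - \frac{1}{2571 - 1142}\right) = -3206 - \left(10 - \frac{1}{1429}\right) = -3206 + \left(\frac{1}{1429} - 10\right) = -3206 - \frac{14289}{1429} = - \frac{4595663}{1429}$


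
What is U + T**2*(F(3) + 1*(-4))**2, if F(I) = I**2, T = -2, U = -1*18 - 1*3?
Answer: 79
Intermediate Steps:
U = -21 (U = -18 - 3 = -21)
U + T**2*(F(3) + 1*(-4))**2 = -21 + (-2)**2*(3**2 + 1*(-4))**2 = -21 + 4*(9 - 4)**2 = -21 + 4*5**2 = -21 + 4*25 = -21 + 100 = 79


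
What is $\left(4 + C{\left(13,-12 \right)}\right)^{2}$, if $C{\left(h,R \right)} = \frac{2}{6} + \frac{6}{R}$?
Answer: $\frac{529}{36} \approx 14.694$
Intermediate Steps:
$C{\left(h,R \right)} = \frac{1}{3} + \frac{6}{R}$ ($C{\left(h,R \right)} = 2 \cdot \frac{1}{6} + \frac{6}{R} = \frac{1}{3} + \frac{6}{R}$)
$\left(4 + C{\left(13,-12 \right)}\right)^{2} = \left(4 + \frac{18 - 12}{3 \left(-12\right)}\right)^{2} = \left(4 + \frac{1}{3} \left(- \frac{1}{12}\right) 6\right)^{2} = \left(4 - \frac{1}{6}\right)^{2} = \left(\frac{23}{6}\right)^{2} = \frac{529}{36}$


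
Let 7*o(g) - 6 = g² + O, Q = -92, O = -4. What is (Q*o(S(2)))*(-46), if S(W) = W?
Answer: 25392/7 ≈ 3627.4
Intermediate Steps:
o(g) = 2/7 + g²/7 (o(g) = 6/7 + (g² - 4)/7 = 6/7 + (-4 + g²)/7 = 6/7 + (-4/7 + g²/7) = 2/7 + g²/7)
(Q*o(S(2)))*(-46) = -92*(2/7 + (⅐)*2²)*(-46) = -92*(2/7 + (⅐)*4)*(-46) = -92*(2/7 + 4/7)*(-46) = -92*6/7*(-46) = -552/7*(-46) = 25392/7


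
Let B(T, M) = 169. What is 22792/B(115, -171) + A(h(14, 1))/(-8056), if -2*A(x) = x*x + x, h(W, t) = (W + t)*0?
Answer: 22792/169 ≈ 134.86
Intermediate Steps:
h(W, t) = 0
A(x) = -x/2 - x²/2 (A(x) = -(x*x + x)/2 = -(x² + x)/2 = -(x + x²)/2 = -x/2 - x²/2)
22792/B(115, -171) + A(h(14, 1))/(-8056) = 22792/169 - ½*0*(1 + 0)/(-8056) = 22792*(1/169) - ½*0*1*(-1/8056) = 22792/169 + 0*(-1/8056) = 22792/169 + 0 = 22792/169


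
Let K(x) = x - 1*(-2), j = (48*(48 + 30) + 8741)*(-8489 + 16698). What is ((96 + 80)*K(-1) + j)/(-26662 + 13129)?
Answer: -102489541/13533 ≈ -7573.3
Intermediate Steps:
j = 102489365 (j = (48*78 + 8741)*8209 = (3744 + 8741)*8209 = 12485*8209 = 102489365)
K(x) = 2 + x (K(x) = x + 2 = 2 + x)
((96 + 80)*K(-1) + j)/(-26662 + 13129) = ((96 + 80)*(2 - 1) + 102489365)/(-26662 + 13129) = (176*1 + 102489365)/(-13533) = (176 + 102489365)*(-1/13533) = 102489541*(-1/13533) = -102489541/13533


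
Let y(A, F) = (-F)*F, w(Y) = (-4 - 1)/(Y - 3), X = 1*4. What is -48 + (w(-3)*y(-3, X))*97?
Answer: -4024/3 ≈ -1341.3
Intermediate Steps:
X = 4
w(Y) = -5/(-3 + Y)
y(A, F) = -F²
-48 + (w(-3)*y(-3, X))*97 = -48 + ((-5/(-3 - 3))*(-1*4²))*97 = -48 + ((-5/(-6))*(-1*16))*97 = -48 + (-5*(-⅙)*(-16))*97 = -48 + ((⅚)*(-16))*97 = -48 - 40/3*97 = -48 - 3880/3 = -4024/3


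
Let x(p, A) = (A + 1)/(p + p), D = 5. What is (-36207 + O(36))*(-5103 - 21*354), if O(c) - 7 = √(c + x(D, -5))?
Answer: 453839400 - 12537*√890/5 ≈ 4.5376e+8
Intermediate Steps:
x(p, A) = (1 + A)/(2*p) (x(p, A) = (1 + A)/((2*p)) = (1 + A)*(1/(2*p)) = (1 + A)/(2*p))
O(c) = 7 + √(-⅖ + c) (O(c) = 7 + √(c + (½)*(1 - 5)/5) = 7 + √(c + (½)*(⅕)*(-4)) = 7 + √(c - ⅖) = 7 + √(-⅖ + c))
(-36207 + O(36))*(-5103 - 21*354) = (-36207 + (7 + √(-10 + 25*36)/5))*(-5103 - 21*354) = (-36207 + (7 + √(-10 + 900)/5))*(-5103 - 7434) = (-36207 + (7 + √890/5))*(-12537) = (-36200 + √890/5)*(-12537) = 453839400 - 12537*√890/5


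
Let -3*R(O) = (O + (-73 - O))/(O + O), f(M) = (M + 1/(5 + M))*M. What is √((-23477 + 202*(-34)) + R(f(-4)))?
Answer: I*√4369534/12 ≈ 174.2*I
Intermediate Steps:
f(M) = M*(M + 1/(5 + M))
R(O) = 73/(6*O) (R(O) = -(O + (-73 - O))/(3*(O + O)) = -(-73)/(3*(2*O)) = -(-73)*1/(2*O)/3 = -(-73)/(6*O) = 73/(6*O))
√((-23477 + 202*(-34)) + R(f(-4))) = √((-23477 + 202*(-34)) + 73/(6*((-4*(1 + (-4)² + 5*(-4))/(5 - 4))))) = √((-23477 - 6868) + 73/(6*((-4*(1 + 16 - 20)/1)))) = √(-30345 + 73/(6*((-4*1*(-3))))) = √(-30345 + (73/6)/12) = √(-30345 + (73/6)*(1/12)) = √(-30345 + 73/72) = √(-2184767/72) = I*√4369534/12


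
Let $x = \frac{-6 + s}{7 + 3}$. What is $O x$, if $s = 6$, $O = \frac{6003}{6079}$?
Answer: $0$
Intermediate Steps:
$O = \frac{6003}{6079}$ ($O = 6003 \cdot \frac{1}{6079} = \frac{6003}{6079} \approx 0.9875$)
$x = 0$ ($x = \frac{-6 + 6}{7 + 3} = \frac{0}{10} = 0 \cdot \frac{1}{10} = 0$)
$O x = \frac{6003}{6079} \cdot 0 = 0$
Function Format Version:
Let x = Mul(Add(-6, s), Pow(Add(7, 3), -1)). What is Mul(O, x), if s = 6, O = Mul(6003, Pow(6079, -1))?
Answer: 0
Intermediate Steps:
O = Rational(6003, 6079) (O = Mul(6003, Rational(1, 6079)) = Rational(6003, 6079) ≈ 0.98750)
x = 0 (x = Mul(Add(-6, 6), Pow(Add(7, 3), -1)) = Mul(0, Pow(10, -1)) = Mul(0, Rational(1, 10)) = 0)
Mul(O, x) = Mul(Rational(6003, 6079), 0) = 0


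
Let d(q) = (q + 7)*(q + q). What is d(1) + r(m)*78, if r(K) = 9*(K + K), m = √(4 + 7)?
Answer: 16 + 1404*√11 ≈ 4672.5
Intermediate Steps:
m = √11 ≈ 3.3166
d(q) = 2*q*(7 + q) (d(q) = (7 + q)*(2*q) = 2*q*(7 + q))
r(K) = 18*K (r(K) = 9*(2*K) = 18*K)
d(1) + r(m)*78 = 2*1*(7 + 1) + (18*√11)*78 = 2*1*8 + 1404*√11 = 16 + 1404*√11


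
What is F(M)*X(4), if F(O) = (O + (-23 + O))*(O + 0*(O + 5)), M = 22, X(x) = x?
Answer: 1848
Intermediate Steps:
F(O) = O*(-23 + 2*O) (F(O) = (-23 + 2*O)*(O + 0*(5 + O)) = (-23 + 2*O)*(O + 0) = (-23 + 2*O)*O = O*(-23 + 2*O))
F(M)*X(4) = (22*(-23 + 2*22))*4 = (22*(-23 + 44))*4 = (22*21)*4 = 462*4 = 1848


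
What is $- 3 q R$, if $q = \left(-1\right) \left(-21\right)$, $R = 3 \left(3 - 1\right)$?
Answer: $-378$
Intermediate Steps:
$R = 6$ ($R = 3 \cdot 2 = 6$)
$q = 21$
$- 3 q R = \left(-3\right) 21 \cdot 6 = \left(-63\right) 6 = -378$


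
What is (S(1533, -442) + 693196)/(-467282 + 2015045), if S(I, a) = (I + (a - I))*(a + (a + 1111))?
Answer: 592862/1547763 ≈ 0.38304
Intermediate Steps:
S(I, a) = a*(1111 + 2*a) (S(I, a) = a*(a + (1111 + a)) = a*(1111 + 2*a))
(S(1533, -442) + 693196)/(-467282 + 2015045) = (-442*(1111 + 2*(-442)) + 693196)/(-467282 + 2015045) = (-442*(1111 - 884) + 693196)/1547763 = (-442*227 + 693196)*(1/1547763) = (-100334 + 693196)*(1/1547763) = 592862*(1/1547763) = 592862/1547763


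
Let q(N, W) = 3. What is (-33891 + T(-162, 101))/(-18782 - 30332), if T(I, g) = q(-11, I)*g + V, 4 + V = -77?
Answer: 33669/49114 ≈ 0.68553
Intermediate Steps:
V = -81 (V = -4 - 77 = -81)
T(I, g) = -81 + 3*g (T(I, g) = 3*g - 81 = -81 + 3*g)
(-33891 + T(-162, 101))/(-18782 - 30332) = (-33891 + (-81 + 3*101))/(-18782 - 30332) = (-33891 + (-81 + 303))/(-49114) = (-33891 + 222)*(-1/49114) = -33669*(-1/49114) = 33669/49114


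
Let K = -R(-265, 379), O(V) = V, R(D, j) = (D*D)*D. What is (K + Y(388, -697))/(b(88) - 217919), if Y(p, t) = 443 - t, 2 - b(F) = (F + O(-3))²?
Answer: -18610765/225142 ≈ -82.662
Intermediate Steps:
R(D, j) = D³ (R(D, j) = D²*D = D³)
b(F) = 2 - (-3 + F)² (b(F) = 2 - (F - 3)² = 2 - (-3 + F)²)
K = 18609625 (K = -1*(-265)³ = -1*(-18609625) = 18609625)
(K + Y(388, -697))/(b(88) - 217919) = (18609625 + (443 - 1*(-697)))/((2 - (-3 + 88)²) - 217919) = (18609625 + (443 + 697))/((2 - 1*85²) - 217919) = (18609625 + 1140)/((2 - 1*7225) - 217919) = 18610765/((2 - 7225) - 217919) = 18610765/(-7223 - 217919) = 18610765/(-225142) = 18610765*(-1/225142) = -18610765/225142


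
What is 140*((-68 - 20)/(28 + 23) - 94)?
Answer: -683480/51 ≈ -13402.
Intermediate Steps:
140*((-68 - 20)/(28 + 23) - 94) = 140*(-88/51 - 94) = 140*(-4882/51) = -683480/51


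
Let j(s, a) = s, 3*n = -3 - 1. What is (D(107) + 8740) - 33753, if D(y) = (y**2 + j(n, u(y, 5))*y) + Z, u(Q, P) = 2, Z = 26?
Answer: -41042/3 ≈ -13681.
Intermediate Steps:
n = -4/3 (n = (-3 - 1)/3 = (1/3)*(-4) = -4/3 ≈ -1.3333)
D(y) = 26 + y**2 - 4*y/3 (D(y) = (y**2 - 4*y/3) + 26 = 26 + y**2 - 4*y/3)
(D(107) + 8740) - 33753 = ((26 + 107**2 - 4/3*107) + 8740) - 33753 = ((26 + 11449 - 428/3) + 8740) - 33753 = (33997/3 + 8740) - 33753 = 60217/3 - 33753 = -41042/3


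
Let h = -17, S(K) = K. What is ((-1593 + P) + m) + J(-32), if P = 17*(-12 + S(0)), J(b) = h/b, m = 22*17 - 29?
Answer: -46447/32 ≈ -1451.5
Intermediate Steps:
m = 345 (m = 374 - 29 = 345)
J(b) = -17/b
P = -204 (P = 17*(-12 + 0) = 17*(-12) = -204)
((-1593 + P) + m) + J(-32) = ((-1593 - 204) + 345) - 17/(-32) = (-1797 + 345) - 17*(-1/32) = -1452 + 17/32 = -46447/32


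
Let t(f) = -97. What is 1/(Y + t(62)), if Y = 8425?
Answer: 1/8328 ≈ 0.00012008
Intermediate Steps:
1/(Y + t(62)) = 1/(8425 - 97) = 1/8328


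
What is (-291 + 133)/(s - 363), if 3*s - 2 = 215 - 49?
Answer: 158/307 ≈ 0.51466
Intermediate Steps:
s = 56 (s = ⅔ + (215 - 49)/3 = ⅔ + (⅓)*166 = ⅔ + 166/3 = 56)
(-291 + 133)/(s - 363) = (-291 + 133)/(56 - 363) = -158/(-307) = -158*(-1/307) = 158/307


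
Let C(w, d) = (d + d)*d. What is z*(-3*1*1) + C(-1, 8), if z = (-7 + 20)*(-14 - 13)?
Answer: 1181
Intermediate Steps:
z = -351 (z = 13*(-27) = -351)
C(w, d) = 2*d² (C(w, d) = (2*d)*d = 2*d²)
z*(-3*1*1) + C(-1, 8) = -351*(-3*1) + 2*8² = -(-1053) + 2*64 = -351*(-3) + 128 = 1053 + 128 = 1181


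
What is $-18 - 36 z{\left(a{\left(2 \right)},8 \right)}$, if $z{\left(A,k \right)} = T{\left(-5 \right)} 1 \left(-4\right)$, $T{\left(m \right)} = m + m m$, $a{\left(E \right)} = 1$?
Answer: $2862$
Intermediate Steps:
$T{\left(m \right)} = m + m^{2}$
$z{\left(A,k \right)} = -80$ ($z{\left(A,k \right)} = - 5 \left(1 - 5\right) 1 \left(-4\right) = \left(-5\right) \left(-4\right) 1 \left(-4\right) = 20 \cdot 1 \left(-4\right) = 20 \left(-4\right) = -80$)
$-18 - 36 z{\left(a{\left(2 \right)},8 \right)} = -18 - -2880 = -18 + 2880 = 2862$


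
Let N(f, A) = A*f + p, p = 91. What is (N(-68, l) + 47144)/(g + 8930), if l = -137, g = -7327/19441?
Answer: 11334103/1789699 ≈ 6.3330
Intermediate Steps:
g = -7327/19441 (g = -7327*1/19441 = -7327/19441 ≈ -0.37688)
N(f, A) = 91 + A*f (N(f, A) = A*f + 91 = 91 + A*f)
(N(-68, l) + 47144)/(g + 8930) = ((91 - 137*(-68)) + 47144)/(-7327/19441 + 8930) = ((91 + 9316) + 47144)/(173600803/19441) = (9407 + 47144)*(19441/173600803) = 56551*(19441/173600803) = 11334103/1789699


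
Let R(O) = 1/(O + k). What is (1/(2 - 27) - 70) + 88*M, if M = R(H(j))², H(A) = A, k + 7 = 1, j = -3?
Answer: -139631/2025 ≈ -68.954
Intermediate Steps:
k = -6 (k = -7 + 1 = -6)
R(O) = 1/(-6 + O) (R(O) = 1/(O - 6) = 1/(-6 + O))
M = 1/81 (M = (1/(-6 - 3))² = (1/(-9))² = (-⅑)² = 1/81 ≈ 0.012346)
(1/(2 - 27) - 70) + 88*M = (1/(2 - 27) - 70) + 88*(1/81) = (1/(-25) - 70) + 88/81 = (-1/25 - 70) + 88/81 = -1751/25 + 88/81 = -139631/2025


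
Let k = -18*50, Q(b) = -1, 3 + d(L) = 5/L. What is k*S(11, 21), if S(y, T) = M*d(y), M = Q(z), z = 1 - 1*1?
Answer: -25200/11 ≈ -2290.9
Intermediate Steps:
z = 0 (z = 1 - 1 = 0)
d(L) = -3 + 5/L
M = -1
S(y, T) = 3 - 5/y (S(y, T) = -(-3 + 5/y) = 3 - 5/y)
k = -900
k*S(11, 21) = -900*(3 - 5/11) = -900*28/11 = -25200/11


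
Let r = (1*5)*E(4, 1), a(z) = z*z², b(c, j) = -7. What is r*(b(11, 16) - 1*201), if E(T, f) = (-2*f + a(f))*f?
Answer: 1040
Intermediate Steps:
a(z) = z³
E(T, f) = f*(f³ - 2*f) (E(T, f) = (-2*f + f³)*f = (f³ - 2*f)*f = f*(f³ - 2*f))
r = -5 (r = (1*5)*(1²*(-2 + 1²)) = 5*(1*(-2 + 1)) = 5*(1*(-1)) = 5*(-1) = -5)
r*(b(11, 16) - 1*201) = -5*(-7 - 1*201) = -5*(-7 - 201) = -5*(-208) = 1040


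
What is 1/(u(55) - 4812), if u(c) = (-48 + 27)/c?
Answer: -55/264681 ≈ -0.00020780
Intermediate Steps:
u(c) = -21/c
1/(u(55) - 4812) = 1/(-21/55 - 4812) = 1/(-264681/55) = -55/264681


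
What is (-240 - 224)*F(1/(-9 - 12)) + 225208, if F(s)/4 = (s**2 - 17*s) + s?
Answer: 98691256/441 ≈ 2.2379e+5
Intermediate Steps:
F(s) = -64*s + 4*s**2 (F(s) = 4*((s**2 - 17*s) + s) = 4*(s**2 - 16*s) = -64*s + 4*s**2)
(-240 - 224)*F(1/(-9 - 12)) + 225208 = (-240 - 224)*(4*(-16 + 1/(-9 - 12))/(-9 - 12)) + 225208 = -1856*(-16 + 1/(-21))/(-21) + 225208 = -1856*(-1)*(-16 - 1/21)/21 + 225208 = -1856*(-1)*(-337)/(21*21) + 225208 = -464*1348/441 + 225208 = -625472/441 + 225208 = 98691256/441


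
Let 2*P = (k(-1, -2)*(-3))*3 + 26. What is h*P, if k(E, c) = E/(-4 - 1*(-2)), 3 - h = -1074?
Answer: 46311/4 ≈ 11578.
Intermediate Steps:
h = 1077 (h = 3 - 1*(-1074) = 3 + 1074 = 1077)
k(E, c) = -E/2 (k(E, c) = E/(-4 + 2) = E/(-2) = E*(-½) = -E/2)
P = 43/4 (P = ((-½*(-1)*(-3))*3 + 26)/2 = (((½)*(-3))*3 + 26)/2 = (-3/2*3 + 26)/2 = (-9/2 + 26)/2 = (½)*(43/2) = 43/4 ≈ 10.750)
h*P = 1077*(43/4) = 46311/4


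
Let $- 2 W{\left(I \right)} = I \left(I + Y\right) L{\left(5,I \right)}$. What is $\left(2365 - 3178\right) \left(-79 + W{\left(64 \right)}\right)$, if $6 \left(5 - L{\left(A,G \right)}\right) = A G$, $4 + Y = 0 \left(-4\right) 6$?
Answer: $-75382173$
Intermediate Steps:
$Y = -4$ ($Y = -4 + 0 \left(-4\right) 6 = -4 + 0 \cdot 6 = -4 + 0 = -4$)
$L{\left(A,G \right)} = 5 - \frac{A G}{6}$
$W{\left(I \right)} = - \frac{I \left(-4 + I\right) \left(5 - \frac{5 I}{6}\right)}{2}$ ($W{\left(I \right)} = - \frac{I \left(I - 4\right) \left(5 - \frac{5 I}{6}\right)}{2} = - \frac{I \left(-4 + I\right) \left(5 - \frac{5 I}{6}\right)}{2}$)
$\left(2365 - 3178\right) \left(-79 + W{\left(64 \right)}\right) = \left(2365 - 3178\right) \left(-79 + \frac{5}{12} \cdot 64 \left(-6 + 64\right) \left(-4 + 64\right)\right) = - 813 \left(-79 + \frac{5}{12} \cdot 64 \cdot 58 \cdot 60\right) = - 813 \left(-79 + 92800\right) = \left(-813\right) 92721 = -75382173$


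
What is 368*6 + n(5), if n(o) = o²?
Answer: 2233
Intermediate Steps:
368*6 + n(5) = 368*6 + 5² = 2208 + 25 = 2233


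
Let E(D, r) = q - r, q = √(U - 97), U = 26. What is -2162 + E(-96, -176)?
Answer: -1986 + I*√71 ≈ -1986.0 + 8.4261*I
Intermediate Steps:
q = I*√71 (q = √(26 - 97) = √(-71) = I*√71 ≈ 8.4261*I)
E(D, r) = -r + I*√71 (E(D, r) = I*√71 - r = -r + I*√71)
-2162 + E(-96, -176) = -2162 + (-1*(-176) + I*√71) = -2162 + (176 + I*√71) = -1986 + I*√71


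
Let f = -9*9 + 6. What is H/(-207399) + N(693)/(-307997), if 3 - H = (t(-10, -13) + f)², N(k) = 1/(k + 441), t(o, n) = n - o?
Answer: 707967379013/24145985985534 ≈ 0.029320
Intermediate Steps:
N(k) = 1/(441 + k)
f = -75 (f = -81 + 6 = -75)
H = -6081 (H = 3 - ((-13 - 1*(-10)) - 75)² = 3 - ((-13 + 10) - 75)² = 3 - (-3 - 75)² = 3 - 1*(-78)² = 3 - 1*6084 = 3 - 6084 = -6081)
H/(-207399) + N(693)/(-307997) = -6081/(-207399) + 1/((441 + 693)*(-307997)) = -6081*(-1/207399) - 1/307997/1134 = 2027/69133 + (1/1134)*(-1/307997) = 2027/69133 - 1/349268598 = 707967379013/24145985985534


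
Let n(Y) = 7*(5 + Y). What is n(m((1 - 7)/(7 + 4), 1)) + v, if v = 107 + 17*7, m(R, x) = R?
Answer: 2829/11 ≈ 257.18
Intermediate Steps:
v = 226 (v = 107 + 119 = 226)
n(Y) = 35 + 7*Y
n(m((1 - 7)/(7 + 4), 1)) + v = (35 + 7*((1 - 7)/(7 + 4))) + 226 = (35 + 7*(-6/11)) + 226 = (35 - 42/11) + 226 = 343/11 + 226 = 2829/11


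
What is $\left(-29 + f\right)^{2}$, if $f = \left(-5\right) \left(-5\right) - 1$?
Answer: $25$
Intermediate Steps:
$f = 24$ ($f = 25 - 1 = 24$)
$\left(-29 + f\right)^{2} = \left(-29 + 24\right)^{2} = \left(-5\right)^{2} = 25$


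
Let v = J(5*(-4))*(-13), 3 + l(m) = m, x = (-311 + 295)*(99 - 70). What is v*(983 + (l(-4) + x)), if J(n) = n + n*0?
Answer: 133120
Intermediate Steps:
x = -464 (x = -16*29 = -464)
J(n) = n (J(n) = n + 0 = n)
l(m) = -3 + m
v = 260 (v = (5*(-4))*(-13) = -20*(-13) = 260)
v*(983 + (l(-4) + x)) = 260*(983 + ((-3 - 4) - 464)) = 260*(983 + (-7 - 464)) = 260*(983 - 471) = 260*512 = 133120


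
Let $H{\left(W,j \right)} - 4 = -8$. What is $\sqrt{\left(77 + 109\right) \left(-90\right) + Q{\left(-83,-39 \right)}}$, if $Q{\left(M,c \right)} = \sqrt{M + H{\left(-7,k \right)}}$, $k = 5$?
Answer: $\sqrt{-16740 + i \sqrt{87}} \approx 0.036 + 129.38 i$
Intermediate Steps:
$H{\left(W,j \right)} = -4$ ($H{\left(W,j \right)} = 4 - 8 = -4$)
$Q{\left(M,c \right)} = \sqrt{-4 + M}$ ($Q{\left(M,c \right)} = \sqrt{M - 4} = \sqrt{-4 + M}$)
$\sqrt{\left(77 + 109\right) \left(-90\right) + Q{\left(-83,-39 \right)}} = \sqrt{\left(77 + 109\right) \left(-90\right) + \sqrt{-4 - 83}} = \sqrt{186 \left(-90\right) + \sqrt{-87}} = \sqrt{-16740 + i \sqrt{87}}$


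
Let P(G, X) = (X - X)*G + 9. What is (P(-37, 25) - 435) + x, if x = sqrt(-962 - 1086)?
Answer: -426 + 32*I*sqrt(2) ≈ -426.0 + 45.255*I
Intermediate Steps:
P(G, X) = 9 (P(G, X) = 0*G + 9 = 0 + 9 = 9)
x = 32*I*sqrt(2) (x = sqrt(-2048) = 32*I*sqrt(2) ≈ 45.255*I)
(P(-37, 25) - 435) + x = (9 - 435) + 32*I*sqrt(2) = -426 + 32*I*sqrt(2)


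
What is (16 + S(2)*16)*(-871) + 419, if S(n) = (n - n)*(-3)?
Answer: -13517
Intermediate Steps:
S(n) = 0 (S(n) = 0*(-3) = 0)
(16 + S(2)*16)*(-871) + 419 = (16 + 0*16)*(-871) + 419 = (16 + 0)*(-871) + 419 = 16*(-871) + 419 = -13936 + 419 = -13517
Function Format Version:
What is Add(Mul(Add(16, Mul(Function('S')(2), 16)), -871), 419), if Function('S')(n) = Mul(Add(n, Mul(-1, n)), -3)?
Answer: -13517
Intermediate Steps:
Function('S')(n) = 0 (Function('S')(n) = Mul(0, -3) = 0)
Add(Mul(Add(16, Mul(Function('S')(2), 16)), -871), 419) = Add(Mul(Add(16, Mul(0, 16)), -871), 419) = Add(Mul(Add(16, 0), -871), 419) = Add(Mul(16, -871), 419) = Add(-13936, 419) = -13517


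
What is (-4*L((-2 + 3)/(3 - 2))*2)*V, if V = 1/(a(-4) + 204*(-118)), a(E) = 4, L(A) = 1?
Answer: 2/6017 ≈ 0.00033239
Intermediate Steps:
V = -1/24068 (V = 1/(4 + 204*(-118)) = 1/(4 - 24072) = 1/(-24068) = -1/24068 ≈ -4.1549e-5)
(-4*L((-2 + 3)/(3 - 2))*2)*V = (-4*1*2)*(-1/24068) = -4*2*(-1/24068) = -8*(-1/24068) = 2/6017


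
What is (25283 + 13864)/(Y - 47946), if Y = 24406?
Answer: -39147/23540 ≈ -1.6630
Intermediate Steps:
(25283 + 13864)/(Y - 47946) = (25283 + 13864)/(24406 - 47946) = 39147/(-23540) = 39147*(-1/23540) = -39147/23540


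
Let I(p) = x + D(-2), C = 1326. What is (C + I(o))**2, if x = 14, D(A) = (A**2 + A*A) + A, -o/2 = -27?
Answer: 1811716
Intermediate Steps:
o = 54 (o = -2*(-27) = 54)
D(A) = A + 2*A**2 (D(A) = (A**2 + A**2) + A = 2*A**2 + A = A + 2*A**2)
I(p) = 20 (I(p) = 14 - 2*(1 + 2*(-2)) = 14 - 2*(1 - 4) = 14 - 2*(-3) = 14 + 6 = 20)
(C + I(o))**2 = (1326 + 20)**2 = 1346**2 = 1811716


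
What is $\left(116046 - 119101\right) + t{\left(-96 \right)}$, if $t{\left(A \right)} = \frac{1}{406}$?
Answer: $- \frac{1240329}{406} \approx -3055.0$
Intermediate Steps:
$t{\left(A \right)} = \frac{1}{406}$
$\left(116046 - 119101\right) + t{\left(-96 \right)} = \left(116046 - 119101\right) + \frac{1}{406} = -3055 + \frac{1}{406} = - \frac{1240329}{406}$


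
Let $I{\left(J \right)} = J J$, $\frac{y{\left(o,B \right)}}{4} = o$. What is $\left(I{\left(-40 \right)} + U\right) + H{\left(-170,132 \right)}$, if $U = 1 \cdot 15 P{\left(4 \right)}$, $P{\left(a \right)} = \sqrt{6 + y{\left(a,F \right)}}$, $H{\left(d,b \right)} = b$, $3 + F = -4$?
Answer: $1732 + 15 \sqrt{22} \approx 1802.4$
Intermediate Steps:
$F = -7$ ($F = -3 - 4 = -7$)
$y{\left(o,B \right)} = 4 o$
$I{\left(J \right)} = J^{2}$
$P{\left(a \right)} = \sqrt{6 + 4 a}$
$U = 15 \sqrt{22}$ ($U = 1 \cdot 15 \sqrt{6 + 4 \cdot 4} = 15 \sqrt{6 + 16} = 15 \sqrt{22} \approx 70.356$)
$\left(I{\left(-40 \right)} + U\right) + H{\left(-170,132 \right)} = \left(\left(-40\right)^{2} + 15 \sqrt{22}\right) + 132 = \left(1600 + 15 \sqrt{22}\right) + 132 = 1732 + 15 \sqrt{22}$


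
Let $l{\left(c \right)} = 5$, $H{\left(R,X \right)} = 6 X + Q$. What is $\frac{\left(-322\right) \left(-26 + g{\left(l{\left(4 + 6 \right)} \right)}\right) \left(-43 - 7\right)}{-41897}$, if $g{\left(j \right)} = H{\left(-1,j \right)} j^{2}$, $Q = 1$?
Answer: $- \frac{12058900}{41897} \approx -287.82$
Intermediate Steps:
$H{\left(R,X \right)} = 1 + 6 X$ ($H{\left(R,X \right)} = 6 X + 1 = 1 + 6 X$)
$g{\left(j \right)} = j^{2} \left(1 + 6 j\right)$ ($g{\left(j \right)} = \left(1 + 6 j\right) j^{2} = j^{2} \left(1 + 6 j\right)$)
$\frac{\left(-322\right) \left(-26 + g{\left(l{\left(4 + 6 \right)} \right)}\right) \left(-43 - 7\right)}{-41897} = \frac{\left(-322\right) \left(-26 + 5^{2} \left(1 + 6 \cdot 5\right)\right) \left(-43 - 7\right)}{-41897} = - 322 \left(-26 + 25 \left(1 + 30\right)\right) \left(-50\right) \left(- \frac{1}{41897}\right) = - 322 \left(-26 + 25 \cdot 31\right) \left(-50\right) \left(- \frac{1}{41897}\right) = - 322 \left(-26 + 775\right) \left(-50\right) \left(- \frac{1}{41897}\right) = - 322 \cdot 749 \left(-50\right) \left(- \frac{1}{41897}\right) = \left(-322\right) \left(-37450\right) \left(- \frac{1}{41897}\right) = 12058900 \left(- \frac{1}{41897}\right) = - \frac{12058900}{41897}$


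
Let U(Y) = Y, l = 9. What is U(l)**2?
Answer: 81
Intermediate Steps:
U(l)**2 = 9**2 = 81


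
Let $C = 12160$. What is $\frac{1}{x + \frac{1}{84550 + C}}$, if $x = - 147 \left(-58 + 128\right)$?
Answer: $- \frac{96710}{995145899} \approx -9.7182 \cdot 10^{-5}$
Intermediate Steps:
$x = -10290$ ($x = \left(-147\right) 70 = -10290$)
$\frac{1}{x + \frac{1}{84550 + C}} = \frac{1}{-10290 + \frac{1}{84550 + 12160}} = \frac{1}{-10290 + \frac{1}{96710}} = \frac{1}{- \frac{995145899}{96710}} = - \frac{96710}{995145899}$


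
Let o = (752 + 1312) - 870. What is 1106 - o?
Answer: -88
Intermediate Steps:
o = 1194 (o = 2064 - 870 = 1194)
1106 - o = 1106 - 1*1194 = 1106 - 1194 = -88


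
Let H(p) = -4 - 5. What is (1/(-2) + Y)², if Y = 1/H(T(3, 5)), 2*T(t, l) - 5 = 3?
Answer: 121/324 ≈ 0.37346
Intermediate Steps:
T(t, l) = 4 (T(t, l) = 5/2 + (½)*3 = 5/2 + 3/2 = 4)
H(p) = -9
Y = -⅑ (Y = 1/(-9) = -⅑ ≈ -0.11111)
(1/(-2) + Y)² = (1/(-2) - ⅑)² = (-½ - ⅑)² = (-11/18)² = 121/324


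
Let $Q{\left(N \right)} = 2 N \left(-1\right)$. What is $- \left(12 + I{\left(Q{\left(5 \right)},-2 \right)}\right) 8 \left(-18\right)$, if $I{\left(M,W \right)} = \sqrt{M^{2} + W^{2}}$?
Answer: $1728 + 288 \sqrt{26} \approx 3196.5$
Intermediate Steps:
$Q{\left(N \right)} = - 2 N$
$- \left(12 + I{\left(Q{\left(5 \right)},-2 \right)}\right) 8 \left(-18\right) = - \left(12 + \sqrt{\left(\left(-2\right) 5\right)^{2} + \left(-2\right)^{2}}\right) 8 \left(-18\right) = - \left(12 + \sqrt{\left(-10\right)^{2} + 4}\right) 8 \left(-18\right) = - \left(12 + \sqrt{100 + 4}\right) 8 \left(-18\right) = - \left(12 + \sqrt{104}\right) 8 \left(-18\right) = - \left(12 + 2 \sqrt{26}\right) 8 \left(-18\right) = - \left(96 + 16 \sqrt{26}\right) \left(-18\right) = - (-1728 - 288 \sqrt{26}) = 1728 + 288 \sqrt{26}$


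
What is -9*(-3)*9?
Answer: 243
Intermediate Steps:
-9*(-3)*9 = 27*9 = 243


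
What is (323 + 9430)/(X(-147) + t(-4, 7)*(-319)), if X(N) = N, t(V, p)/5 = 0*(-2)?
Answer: -3251/49 ≈ -66.347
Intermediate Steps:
t(V, p) = 0 (t(V, p) = 5*(0*(-2)) = 5*0 = 0)
(323 + 9430)/(X(-147) + t(-4, 7)*(-319)) = (323 + 9430)/(-147 + 0*(-319)) = 9753/(-147 + 0) = 9753/(-147) = 9753*(-1/147) = -3251/49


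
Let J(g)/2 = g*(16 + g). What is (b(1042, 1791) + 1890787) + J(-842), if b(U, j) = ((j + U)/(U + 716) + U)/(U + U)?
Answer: 12023334357781/3663672 ≈ 3.2818e+6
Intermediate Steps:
J(g) = 2*g*(16 + g) (J(g) = 2*(g*(16 + g)) = 2*g*(16 + g))
b(U, j) = (U + (U + j)/(716 + U))/(2*U) (b(U, j) = ((U + j)/(716 + U) + U)/((2*U)) = ((U + j)/(716 + U) + U)*(1/(2*U)) = (U + (U + j)/(716 + U))*(1/(2*U)) = (U + (U + j)/(716 + U))/(2*U))
(b(1042, 1791) + 1890787) + J(-842) = ((½)*(1791 + 1042² + 717*1042)/(1042*(716 + 1042)) + 1890787) + 2*(-842)*(16 - 842) = ((½)*(1/1042)*(1791 + 1085764 + 747114)/1758 + 1890787) + 2*(-842)*(-826) = ((½)*(1/1042)*(1/1758)*1834669 + 1890787) + 1390984 = (1834669/3663672 + 1890787) + 1390984 = 6927225224533/3663672 + 1390984 = 12023334357781/3663672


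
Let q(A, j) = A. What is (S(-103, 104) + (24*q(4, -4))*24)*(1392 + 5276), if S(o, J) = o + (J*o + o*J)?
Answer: -128178964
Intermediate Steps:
S(o, J) = o + 2*J*o (S(o, J) = o + (J*o + J*o) = o + 2*J*o)
(S(-103, 104) + (24*q(4, -4))*24)*(1392 + 5276) = (-103*(1 + 2*104) + (24*4)*24)*(1392 + 5276) = (-103*(1 + 208) + 96*24)*6668 = (-103*209 + 2304)*6668 = (-21527 + 2304)*6668 = -19223*6668 = -128178964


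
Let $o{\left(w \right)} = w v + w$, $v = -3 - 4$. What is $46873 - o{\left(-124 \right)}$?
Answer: $46129$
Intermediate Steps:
$v = -7$
$o{\left(w \right)} = - 6 w$ ($o{\left(w \right)} = w \left(-7\right) + w = - 7 w + w = - 6 w$)
$46873 - o{\left(-124 \right)} = 46873 - \left(-6\right) \left(-124\right) = 46873 - 744 = 46129$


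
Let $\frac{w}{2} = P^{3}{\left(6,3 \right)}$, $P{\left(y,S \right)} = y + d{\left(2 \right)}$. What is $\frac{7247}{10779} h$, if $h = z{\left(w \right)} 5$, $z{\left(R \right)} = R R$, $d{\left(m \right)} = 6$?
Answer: $\frac{144262840320}{3593} \approx 4.0151 \cdot 10^{7}$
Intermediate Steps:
$P{\left(y,S \right)} = 6 + y$ ($P{\left(y,S \right)} = y + 6 = 6 + y$)
$w = 3456$ ($w = 2 \left(6 + 6\right)^{3} = 2 \cdot 12^{3} = 2 \cdot 1728 = 3456$)
$z{\left(R \right)} = R^{2}$
$h = 59719680$ ($h = 3456^{2} \cdot 5 = 11943936 \cdot 5 = 59719680$)
$\frac{7247}{10779} h = \frac{7247}{10779} \cdot 59719680 = \frac{144262840320}{3593}$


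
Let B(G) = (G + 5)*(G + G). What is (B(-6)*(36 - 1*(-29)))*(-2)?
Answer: -1560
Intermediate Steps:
B(G) = 2*G*(5 + G) (B(G) = (5 + G)*(2*G) = 2*G*(5 + G))
(B(-6)*(36 - 1*(-29)))*(-2) = ((2*(-6)*(5 - 6))*(36 - 1*(-29)))*(-2) = ((2*(-6)*(-1))*(36 + 29))*(-2) = (12*65)*(-2) = 780*(-2) = -1560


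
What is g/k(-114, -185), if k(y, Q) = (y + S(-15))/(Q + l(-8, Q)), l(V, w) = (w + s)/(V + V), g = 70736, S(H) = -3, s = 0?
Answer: 4089425/39 ≈ 1.0486e+5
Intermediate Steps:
l(V, w) = w/(2*V) (l(V, w) = (w + 0)/(V + V) = w/((2*V)) = w*(1/(2*V)) = w/(2*V))
k(y, Q) = 16*(-3 + y)/(15*Q) (k(y, Q) = (y - 3)/(Q + (½)*Q/(-8)) = (-3 + y)/(Q + (½)*Q*(-⅛)) = (-3 + y)/(Q - Q/16) = (-3 + y)/((15*Q/16)) = (-3 + y)*(16/(15*Q)) = 16*(-3 + y)/(15*Q))
g/k(-114, -185) = 70736/(((16/15)*(-3 - 114)/(-185))) = 70736/(((16/15)*(-1/185)*(-117))) = 70736/(624/925) = 70736*(925/624) = 4089425/39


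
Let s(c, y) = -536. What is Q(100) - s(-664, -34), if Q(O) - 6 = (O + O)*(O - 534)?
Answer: -86258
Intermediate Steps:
Q(O) = 6 + 2*O*(-534 + O) (Q(O) = 6 + (O + O)*(O - 534) = 6 + (2*O)*(-534 + O) = 6 + 2*O*(-534 + O))
Q(100) - s(-664, -34) = (6 - 1068*100 + 2*100**2) - 1*(-536) = (6 - 106800 + 2*10000) + 536 = (6 - 106800 + 20000) + 536 = -86794 + 536 = -86258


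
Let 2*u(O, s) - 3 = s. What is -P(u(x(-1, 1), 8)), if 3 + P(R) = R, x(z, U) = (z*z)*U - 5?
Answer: -5/2 ≈ -2.5000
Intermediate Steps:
x(z, U) = -5 + U*z² (x(z, U) = z²*U - 5 = U*z² - 5 = -5 + U*z²)
u(O, s) = 3/2 + s/2
P(R) = -3 + R
-P(u(x(-1, 1), 8)) = -(-3 + (3/2 + (½)*8)) = -(-3 + (3/2 + 4)) = -(-3 + 11/2) = -1*5/2 = -5/2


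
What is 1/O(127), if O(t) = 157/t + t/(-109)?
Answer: 13843/984 ≈ 14.068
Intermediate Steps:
O(t) = 157/t - t/109 (O(t) = 157/t + t*(-1/109) = 157/t - t/109)
1/O(127) = 1/(157/127 - 1/109*127) = 1/(157*(1/127) - 127/109) = 1/(157/127 - 127/109) = 1/(984/13843) = 13843/984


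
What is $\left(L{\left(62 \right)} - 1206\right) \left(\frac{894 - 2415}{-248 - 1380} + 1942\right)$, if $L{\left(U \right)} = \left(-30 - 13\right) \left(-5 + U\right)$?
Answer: $- \frac{11567445729}{1628} \approx -7.1053 \cdot 10^{6}$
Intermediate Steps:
$L{\left(U \right)} = 215 - 43 U$ ($L{\left(U \right)} = - 43 \left(-5 + U\right) = 215 - 43 U$)
$\left(L{\left(62 \right)} - 1206\right) \left(\frac{894 - 2415}{-248 - 1380} + 1942\right) = \left(\left(215 - 2666\right) - 1206\right) \left(\frac{894 - 2415}{-248 - 1380} + 1942\right) = \left(\left(215 - 2666\right) - 1206\right) \left(- \frac{1521}{-1628} + 1942\right) = \left(-2451 - 1206\right) \left(\left(-1521\right) \left(- \frac{1}{1628}\right) + 1942\right) = - 3657 \left(\frac{1521}{1628} + 1942\right) = \left(-3657\right) \frac{3163097}{1628} = - \frac{11567445729}{1628}$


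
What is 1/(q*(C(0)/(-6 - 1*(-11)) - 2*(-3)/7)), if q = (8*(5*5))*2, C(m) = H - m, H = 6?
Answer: 7/5760 ≈ 0.0012153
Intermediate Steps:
C(m) = 6 - m
q = 400 (q = (8*25)*2 = 200*2 = 400)
1/(q*(C(0)/(-6 - 1*(-11)) - 2*(-3)/7)) = 1/(400*((6 - 1*0)/(-6 - 1*(-11)) - 2*(-3)/7)) = 1/(400*((6 + 0)/(-6 + 11) + 6*(1/7))) = 1/(400*(6/5 + 6/7)) = 1/(400*(72/35)) = 1/(5760/7) = 7/5760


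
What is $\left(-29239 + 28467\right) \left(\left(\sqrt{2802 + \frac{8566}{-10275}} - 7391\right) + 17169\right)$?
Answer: $-7548616 - \frac{3088 \sqrt{739337214}}{2055} \approx -7.5895 \cdot 10^{6}$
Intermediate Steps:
$\left(-29239 + 28467\right) \left(\left(\sqrt{2802 + \frac{8566}{-10275}} - 7391\right) + 17169\right) = - 772 \left(\left(\sqrt{2802 + 8566 \left(- \frac{1}{10275}\right)} - 7391\right) + 17169\right) = - 772 \left(\left(\sqrt{2802 - \frac{8566}{10275}} - 7391\right) + 17169\right) = - 772 \left(\left(\sqrt{\frac{28781984}{10275}} - 7391\right) + 17169\right) = - 772 \left(\left(\frac{4 \sqrt{739337214}}{2055} - 7391\right) + 17169\right) = - 772 \left(\left(-7391 + \frac{4 \sqrt{739337214}}{2055}\right) + 17169\right) = - 772 \left(9778 + \frac{4 \sqrt{739337214}}{2055}\right) = -7548616 - \frac{3088 \sqrt{739337214}}{2055}$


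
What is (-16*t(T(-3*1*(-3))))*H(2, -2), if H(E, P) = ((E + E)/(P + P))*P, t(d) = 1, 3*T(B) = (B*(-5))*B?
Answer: -32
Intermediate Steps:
T(B) = -5*B**2/3 (T(B) = ((B*(-5))*B)/3 = ((-5*B)*B)/3 = (-5*B**2)/3 = -5*B**2/3)
H(E, P) = E (H(E, P) = ((2*E)/((2*P)))*P = ((2*E)*(1/(2*P)))*P = (E/P)*P = E)
(-16*t(T(-3*1*(-3))))*H(2, -2) = -16*1*2 = -16*2 = -32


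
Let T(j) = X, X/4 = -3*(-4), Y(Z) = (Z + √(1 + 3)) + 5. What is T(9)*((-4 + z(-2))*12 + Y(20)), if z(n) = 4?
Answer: 1296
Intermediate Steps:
Y(Z) = 7 + Z (Y(Z) = (Z + √4) + 5 = (Z + 2) + 5 = (2 + Z) + 5 = 7 + Z)
X = 48 (X = 4*(-3*(-4)) = 4*12 = 48)
T(j) = 48
T(9)*((-4 + z(-2))*12 + Y(20)) = 48*((-4 + 4)*12 + (7 + 20)) = 48*(0*12 + 27) = 48*(0 + 27) = 48*27 = 1296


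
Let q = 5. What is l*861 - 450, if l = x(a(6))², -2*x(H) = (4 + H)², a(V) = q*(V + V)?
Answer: 3611295294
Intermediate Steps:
a(V) = 10*V (a(V) = 5*(V + V) = 5*(2*V) = 10*V)
x(H) = -(4 + H)²/2
l = 4194304 (l = (-(4 + 10*6)²/2)² = (-(4 + 60)²/2)² = (-½*64²)² = (-½*4096)² = (-2048)² = 4194304)
l*861 - 450 = 4194304*861 - 450 = 3611295744 - 450 = 3611295294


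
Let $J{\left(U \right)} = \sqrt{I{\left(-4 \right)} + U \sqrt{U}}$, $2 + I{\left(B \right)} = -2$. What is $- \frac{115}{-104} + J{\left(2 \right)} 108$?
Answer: $\frac{115}{104} + 108 \sqrt{-4 + 2 \sqrt{2}} \approx 1.1058 + 116.9 i$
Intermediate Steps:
$I{\left(B \right)} = -4$ ($I{\left(B \right)} = -2 - 2 = -4$)
$J{\left(U \right)} = \sqrt{-4 + U^{\frac{3}{2}}}$ ($J{\left(U \right)} = \sqrt{-4 + U \sqrt{U}} = \sqrt{-4 + U^{\frac{3}{2}}}$)
$- \frac{115}{-104} + J{\left(2 \right)} 108 = - \frac{115}{-104} + \sqrt{-4 + 2^{\frac{3}{2}}} \cdot 108 = \left(-115\right) \left(- \frac{1}{104}\right) + \sqrt{-4 + 2 \sqrt{2}} \cdot 108 = \frac{115}{104} + 108 \sqrt{-4 + 2 \sqrt{2}}$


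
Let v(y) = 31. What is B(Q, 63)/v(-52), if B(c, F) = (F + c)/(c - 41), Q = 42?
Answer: 105/31 ≈ 3.3871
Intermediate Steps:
B(c, F) = (F + c)/(-41 + c)
B(Q, 63)/v(-52) = ((63 + 42)/(-41 + 42))/31 = (105/1)*(1/31) = (1*105)*(1/31) = 105*(1/31) = 105/31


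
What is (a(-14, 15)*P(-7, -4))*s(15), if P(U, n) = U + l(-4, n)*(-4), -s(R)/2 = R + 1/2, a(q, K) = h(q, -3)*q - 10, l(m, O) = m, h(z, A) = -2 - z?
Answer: 49662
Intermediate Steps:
a(q, K) = -10 + q*(-2 - q) (a(q, K) = (-2 - q)*q - 10 = q*(-2 - q) - 10 = -10 + q*(-2 - q))
s(R) = -1 - 2*R (s(R) = -2*(R + 1/2) = -2*(R + ½) = -2*(½ + R) = -1 - 2*R)
P(U, n) = 16 + U (P(U, n) = U - 4*(-4) = U + 16 = 16 + U)
(a(-14, 15)*P(-7, -4))*s(15) = ((-10 - 1*(-14)*(2 - 14))*(16 - 7))*(-1 - 2*15) = ((-10 - 1*(-14)*(-12))*9)*(-1 - 30) = ((-10 - 168)*9)*(-31) = -178*9*(-31) = -1602*(-31) = 49662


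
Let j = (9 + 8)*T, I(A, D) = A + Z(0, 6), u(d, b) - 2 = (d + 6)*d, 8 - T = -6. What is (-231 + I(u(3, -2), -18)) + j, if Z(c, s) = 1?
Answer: 37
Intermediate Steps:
T = 14 (T = 8 - 1*(-6) = 8 + 6 = 14)
u(d, b) = 2 + d*(6 + d) (u(d, b) = 2 + (d + 6)*d = 2 + (6 + d)*d = 2 + d*(6 + d))
I(A, D) = 1 + A (I(A, D) = A + 1 = 1 + A)
j = 238 (j = (9 + 8)*14 = 17*14 = 238)
(-231 + I(u(3, -2), -18)) + j = (-231 + (1 + (2 + 3² + 6*3))) + 238 = (-231 + (1 + (2 + 9 + 18))) + 238 = (-231 + (1 + 29)) + 238 = (-231 + 30) + 238 = -201 + 238 = 37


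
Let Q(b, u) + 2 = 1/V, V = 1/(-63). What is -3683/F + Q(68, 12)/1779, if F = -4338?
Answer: 2090029/2572434 ≈ 0.81247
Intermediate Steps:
V = -1/63 ≈ -0.015873
Q(b, u) = -65 (Q(b, u) = -2 + 1/(-1/63) = -2 - 63 = -65)
-3683/F + Q(68, 12)/1779 = -3683/(-4338) - 65/1779 = -3683*(-1/4338) - 65*1/1779 = 3683/4338 - 65/1779 = 2090029/2572434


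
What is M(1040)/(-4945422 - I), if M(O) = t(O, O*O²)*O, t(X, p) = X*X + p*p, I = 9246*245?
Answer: -328982944809241216000/1802673 ≈ -1.8250e+14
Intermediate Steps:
I = 2265270
t(X, p) = X² + p²
M(O) = O*(O² + O⁶) (M(O) = (O² + (O*O²)²)*O = (O² + (O³)²)*O = (O² + O⁶)*O = O*(O² + O⁶))
M(1040)/(-4945422 - I) = (1040³ + 1040⁷)/(-4945422 - 1*2265270) = (1124864000 + 1315931779235840000000)/(-4945422 - 2265270) = 1315931779236964864000/(-7210692) = 1315931779236964864000*(-1/7210692) = -328982944809241216000/1802673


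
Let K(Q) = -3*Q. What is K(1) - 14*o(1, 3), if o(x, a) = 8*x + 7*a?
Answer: -409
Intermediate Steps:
o(x, a) = 7*a + 8*x
K(1) - 14*o(1, 3) = -3*1 - 14*(7*3 + 8*1) = -3 - 14*(21 + 8) = -3 - 14*29 = -3 - 406 = -409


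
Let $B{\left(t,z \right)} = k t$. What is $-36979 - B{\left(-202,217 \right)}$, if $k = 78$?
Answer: $-21223$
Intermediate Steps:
$B{\left(t,z \right)} = 78 t$
$-36979 - B{\left(-202,217 \right)} = -36979 - 78 \left(-202\right) = -36979 - -15756 = -36979 + 15756 = -21223$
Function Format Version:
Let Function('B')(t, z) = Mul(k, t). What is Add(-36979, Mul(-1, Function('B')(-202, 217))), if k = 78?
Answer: -21223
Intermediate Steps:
Function('B')(t, z) = Mul(78, t)
Add(-36979, Mul(-1, Function('B')(-202, 217))) = Add(-36979, Mul(-1, Mul(78, -202))) = Add(-36979, Mul(-1, -15756)) = Add(-36979, 15756) = -21223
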